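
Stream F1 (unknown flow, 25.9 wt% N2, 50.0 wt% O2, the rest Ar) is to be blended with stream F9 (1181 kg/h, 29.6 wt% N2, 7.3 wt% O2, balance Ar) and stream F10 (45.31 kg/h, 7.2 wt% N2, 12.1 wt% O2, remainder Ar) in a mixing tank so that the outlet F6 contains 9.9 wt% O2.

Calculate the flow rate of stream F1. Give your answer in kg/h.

74.09 kg/h

Let F1 be the unknown flow. Total out = 1226.3 + F1.
O2 balance: 91.696 + 0.500·F1 = 0.099·(1226.3 + F1)
(0.500 − 0.099)·F1 = 0.099×1226.3 − 91.696 = 29.709
F1 = 29.709 / 0.401 = 74.088 kg/h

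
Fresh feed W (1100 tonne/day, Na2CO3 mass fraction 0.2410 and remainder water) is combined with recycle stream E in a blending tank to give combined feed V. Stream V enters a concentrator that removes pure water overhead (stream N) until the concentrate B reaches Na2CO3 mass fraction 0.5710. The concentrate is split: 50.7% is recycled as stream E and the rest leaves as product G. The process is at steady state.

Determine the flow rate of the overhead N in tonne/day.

635.7 tonne/day

Overall Na2CO3 balance (none leaves overhead): Na2CO3 in fresh feed = Na2CO3 in product, i.e. 1100×0.241 = (1−0.507)·B·0.571.
B = 265.1/(0.571×0.493) = 941.73 tonne/day.
Recycle E = 0.507×941.73 = 477.46 tonne/day.
Combined feed V = 1100 + 477.46 = 1577.5 tonne/day.
Overhead N = V − B = 1577.5 − 941.73 = 635.73 tonne/day.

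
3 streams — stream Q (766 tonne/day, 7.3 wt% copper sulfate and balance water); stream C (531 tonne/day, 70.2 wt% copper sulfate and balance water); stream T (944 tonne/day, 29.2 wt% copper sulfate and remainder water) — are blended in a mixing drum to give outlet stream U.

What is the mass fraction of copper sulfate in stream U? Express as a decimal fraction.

Total flow out = 766 + 531 + 944 = 2241 tonne/day.
copper sulfate in = 766×0.073 + 531×0.702 + 944×0.292 = 704.33 tonne/day.
copper sulfate mass fraction in U = 704.33/2241 = 0.314.

0.314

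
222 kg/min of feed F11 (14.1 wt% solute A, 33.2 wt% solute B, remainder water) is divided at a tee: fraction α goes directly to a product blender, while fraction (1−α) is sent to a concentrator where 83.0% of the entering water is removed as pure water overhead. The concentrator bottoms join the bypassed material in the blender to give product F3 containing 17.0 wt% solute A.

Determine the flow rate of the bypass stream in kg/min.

135.4 kg/min

All 222×0.141 = 31.302 kg/min of solute A reaches F3, so F3 = 31.302/0.170 = 184.13 kg/min and vapour = 37.871 kg/min.
The evaporator receives (1−α)·222 of feed at 0.527 water and removes 0.830 of that water:
0.830×0.527×(1−α)×222 = 37.871
(1−α) = 37.871/97.105 = 0.3900;  α = 0.6100.
Bypass flow = 0.6100×222 = 135.42 kg/min.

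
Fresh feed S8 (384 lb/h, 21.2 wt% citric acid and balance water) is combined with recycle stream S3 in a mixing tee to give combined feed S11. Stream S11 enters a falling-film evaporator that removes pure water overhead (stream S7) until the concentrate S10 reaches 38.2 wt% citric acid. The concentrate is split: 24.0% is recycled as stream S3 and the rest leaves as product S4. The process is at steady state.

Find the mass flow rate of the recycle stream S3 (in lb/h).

Overall citric acid balance (none leaves overhead): citric acid in fresh feed = citric acid in product, i.e. 384×0.212 = (1−0.240)·S10·0.382.
S10 = 81.408/(0.382×0.760) = 280.41 lb/h.
Recycle S3 = 0.240×280.41 = 67.298 lb/h.

67.3 lb/h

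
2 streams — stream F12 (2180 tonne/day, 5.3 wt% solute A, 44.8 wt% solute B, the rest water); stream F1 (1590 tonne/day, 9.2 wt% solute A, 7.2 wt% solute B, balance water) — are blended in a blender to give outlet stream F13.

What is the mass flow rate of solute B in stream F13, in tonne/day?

1091 tonne/day

solute B out = solute B in = 2180×0.448 + 1590×0.072 = 1091.1 tonne/day.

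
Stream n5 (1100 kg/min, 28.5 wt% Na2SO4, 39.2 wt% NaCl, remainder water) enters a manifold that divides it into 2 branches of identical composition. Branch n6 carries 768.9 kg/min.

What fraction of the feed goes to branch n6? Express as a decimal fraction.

Fraction to n6 = 768.9/1100 = 0.6990.

0.699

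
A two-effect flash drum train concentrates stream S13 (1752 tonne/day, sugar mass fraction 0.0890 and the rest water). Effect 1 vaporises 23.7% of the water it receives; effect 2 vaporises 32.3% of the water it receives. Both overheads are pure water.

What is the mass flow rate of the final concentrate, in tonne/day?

water in feed = 1752×0.911 = 1596.1 tonne/day.
After stage 1: water left = (1−0.237)×1596.1 = 1217.8; stream total = 1373.7 tonne/day.
After stage 2: water left = (1−0.323)×1217.8 = 824.45; final concentrate = 980.38 tonne/day.

980.4 tonne/day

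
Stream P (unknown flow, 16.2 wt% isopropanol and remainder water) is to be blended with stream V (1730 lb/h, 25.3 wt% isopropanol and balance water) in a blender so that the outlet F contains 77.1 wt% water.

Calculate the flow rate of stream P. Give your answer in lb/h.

619.7 lb/h

Let P be the unknown flow. Total out = 1730 + P.
water balance: 1292.3 + 0.838·P = 0.771·(1730 + P)
(0.838 − 0.771)·P = 0.771×1730 − 1292.3 = 41.52
P = 41.52 / 0.067 = 619.7 lb/h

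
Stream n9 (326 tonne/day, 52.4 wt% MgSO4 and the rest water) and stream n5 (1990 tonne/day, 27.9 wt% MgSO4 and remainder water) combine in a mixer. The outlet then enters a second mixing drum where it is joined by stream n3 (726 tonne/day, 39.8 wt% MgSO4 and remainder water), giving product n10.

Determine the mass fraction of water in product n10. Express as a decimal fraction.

0.666

Overall, product flow = 3042 tonne/day.
water in = 326×0.476 + 1990×0.721 + 726×0.602 = 2027 tonne/day.
water fraction in n10 = 0.666.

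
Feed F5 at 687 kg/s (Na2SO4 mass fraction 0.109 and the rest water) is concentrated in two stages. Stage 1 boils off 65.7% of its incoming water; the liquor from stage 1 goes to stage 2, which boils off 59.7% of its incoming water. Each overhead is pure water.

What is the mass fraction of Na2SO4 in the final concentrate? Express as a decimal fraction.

0.469

water in feed = 687×0.891 = 612.12 kg/s.
After stage 1: water left = (1−0.657)×612.12 = 209.96; stream total = 284.84 kg/s.
After stage 2: water left = (1−0.597)×209.96 = 84.612; final concentrate = 159.5 kg/s.
Na2SO4 fraction = 74.883/159.5 = 0.469.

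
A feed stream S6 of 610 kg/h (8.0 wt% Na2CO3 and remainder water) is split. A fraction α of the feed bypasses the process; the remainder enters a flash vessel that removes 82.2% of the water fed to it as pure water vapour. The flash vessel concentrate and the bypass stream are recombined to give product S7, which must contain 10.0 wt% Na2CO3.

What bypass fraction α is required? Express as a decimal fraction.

0.736

All 610×0.080 = 48.8 kg/h of Na2CO3 reaches S7, so S7 = 48.8/0.100 = 488 kg/h and vapour = 122 kg/h.
The evaporator receives (1−α)·610 of feed at 0.920 water and removes 0.822 of that water:
0.822×0.920×(1−α)×610 = 122
(1−α) = 122/461.31 = 0.2645;  α = 0.7355.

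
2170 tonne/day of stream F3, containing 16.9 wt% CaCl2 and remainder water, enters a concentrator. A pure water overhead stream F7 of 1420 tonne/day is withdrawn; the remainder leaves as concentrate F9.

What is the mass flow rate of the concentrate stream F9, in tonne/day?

750 tonne/day

Concentrate = 2170 − 1420 = 750 tonne/day.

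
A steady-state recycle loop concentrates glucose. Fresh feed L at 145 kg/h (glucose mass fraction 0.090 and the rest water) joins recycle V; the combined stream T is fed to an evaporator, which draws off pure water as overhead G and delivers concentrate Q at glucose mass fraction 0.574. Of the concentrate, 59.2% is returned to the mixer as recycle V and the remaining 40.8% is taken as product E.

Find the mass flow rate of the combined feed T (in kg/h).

178 kg/h

Overall glucose balance (none leaves overhead): glucose in fresh feed = glucose in product, i.e. 145×0.090 = (1−0.592)·Q·0.574.
Q = 13.05/(0.574×0.408) = 55.724 kg/h.
Recycle V = 0.592×55.724 = 32.988 kg/h.
Combined feed T = 145 + 32.988 = 177.99 kg/h.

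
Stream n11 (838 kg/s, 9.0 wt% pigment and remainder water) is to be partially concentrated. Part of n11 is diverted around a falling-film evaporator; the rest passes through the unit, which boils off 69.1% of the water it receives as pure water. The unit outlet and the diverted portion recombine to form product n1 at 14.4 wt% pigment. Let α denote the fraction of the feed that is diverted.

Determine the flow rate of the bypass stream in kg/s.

All 838×0.090 = 75.42 kg/s of pigment reaches n1, so n1 = 75.42/0.144 = 523.75 kg/s and vapour = 314.25 kg/s.
The evaporator receives (1−α)·838 of feed at 0.910 water and removes 0.691 of that water:
0.691×0.910×(1−α)×838 = 314.25
(1−α) = 314.25/526.94 = 0.5964;  α = 0.4036.
Bypass flow = 0.4036×838 = 338.25 kg/s.

338.2 kg/s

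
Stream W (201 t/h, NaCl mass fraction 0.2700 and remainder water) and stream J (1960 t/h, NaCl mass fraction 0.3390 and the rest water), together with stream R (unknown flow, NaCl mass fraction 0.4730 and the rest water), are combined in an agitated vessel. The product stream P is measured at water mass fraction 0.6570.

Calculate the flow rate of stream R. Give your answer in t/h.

Let R be the unknown flow. Total out = 2161 + R.
water balance: 1442.3 + 0.527·R = 0.657·(2161 + R)
(0.527 − 0.657)·R = 0.657×2161 − 1442.3 = -22.513
R = -22.513 / -0.130 = 173.18 t/h

173.2 t/h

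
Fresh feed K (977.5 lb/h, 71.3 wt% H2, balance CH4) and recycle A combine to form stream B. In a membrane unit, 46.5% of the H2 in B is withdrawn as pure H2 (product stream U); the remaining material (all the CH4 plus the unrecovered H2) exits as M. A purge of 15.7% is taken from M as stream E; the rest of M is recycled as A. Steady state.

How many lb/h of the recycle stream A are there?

CH4 enters only via K and leaves only via the purge: 977.5×0.287 = 0.157×(CH4 in M), and the membrane unit passes all CH4, so CH4 in B = CH4 in M = 1786.9 lb/h.
H2 in B: m_A = 977.5×0.713 + (1−0.157)·(1−0.465)·m_A, so m_A = 696.96/0.5490 = 1269.5 lb/h.
M = (1−0.465)×1269.5 + 1786.9 = 2466.1 lb/h.
Recycle A = (1−0.157)×2466.1 = 2078.9 lb/h.

2079 lb/h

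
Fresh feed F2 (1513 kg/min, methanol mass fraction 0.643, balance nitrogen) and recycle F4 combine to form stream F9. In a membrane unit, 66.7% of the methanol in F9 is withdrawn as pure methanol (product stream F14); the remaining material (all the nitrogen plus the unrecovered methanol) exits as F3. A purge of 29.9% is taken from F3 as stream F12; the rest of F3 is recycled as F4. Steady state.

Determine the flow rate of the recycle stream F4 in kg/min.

nitrogen enters only via F2 and leaves only via the purge: 1513×0.357 = 0.299×(nitrogen in F3), and the membrane unit passes all nitrogen, so nitrogen in F9 = nitrogen in F3 = 1806.5 kg/min.
methanol in F9: m_A = 1513×0.643 + (1−0.299)·(1−0.667)·m_A, so m_A = 972.86/0.7666 = 1269.1 kg/min.
F3 = (1−0.667)×1269.1 + 1806.5 = 2229.1 kg/min.
Recycle F4 = (1−0.299)×2229.1 = 1562.6 kg/min.

1563 kg/min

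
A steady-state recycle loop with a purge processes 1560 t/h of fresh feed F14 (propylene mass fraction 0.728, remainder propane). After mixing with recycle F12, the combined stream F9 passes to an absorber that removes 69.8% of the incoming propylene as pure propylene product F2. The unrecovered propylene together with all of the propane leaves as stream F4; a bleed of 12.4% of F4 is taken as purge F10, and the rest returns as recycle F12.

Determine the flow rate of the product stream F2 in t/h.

1078 t/h

propylene in F9: m_A = 1560×0.728 + (1−0.124)·(1−0.698)·m_A, so m_A = 1135.7/0.7354 = 1544.2 t/h.
Product F2 = 0.698×1544.2 = 1077.9 t/h.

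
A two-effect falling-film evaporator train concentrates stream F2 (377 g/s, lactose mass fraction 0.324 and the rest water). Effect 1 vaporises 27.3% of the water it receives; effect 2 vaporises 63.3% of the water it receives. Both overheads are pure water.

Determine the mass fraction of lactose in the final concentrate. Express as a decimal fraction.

0.642

water in feed = 377×0.676 = 254.85 g/s.
After stage 1: water left = (1−0.273)×254.85 = 185.28; stream total = 307.43 g/s.
After stage 2: water left = (1−0.633)×185.28 = 67.997; final concentrate = 190.14 g/s.
lactose fraction = 122.15/190.14 = 0.642.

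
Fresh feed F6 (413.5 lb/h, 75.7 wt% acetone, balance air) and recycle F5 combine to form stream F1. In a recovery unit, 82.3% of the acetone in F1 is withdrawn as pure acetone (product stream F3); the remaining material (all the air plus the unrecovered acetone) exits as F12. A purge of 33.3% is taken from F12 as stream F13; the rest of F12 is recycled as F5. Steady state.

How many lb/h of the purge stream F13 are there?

air enters only via F6 and leaves only via the purge: 413.5×0.243 = 0.333×(air in F12), and the recovery unit passes all air, so air in F1 = air in F12 = 301.74 lb/h.
acetone in F1: m_A = 413.5×0.757 + (1−0.333)·(1−0.823)·m_A, so m_A = 313.02/0.8819 = 354.92 lb/h.
F12 = (1−0.823)×354.92 + 301.74 = 364.56 lb/h.
Purge F13 = 0.333×364.56 = 121.4 lb/h.

121.4 lb/h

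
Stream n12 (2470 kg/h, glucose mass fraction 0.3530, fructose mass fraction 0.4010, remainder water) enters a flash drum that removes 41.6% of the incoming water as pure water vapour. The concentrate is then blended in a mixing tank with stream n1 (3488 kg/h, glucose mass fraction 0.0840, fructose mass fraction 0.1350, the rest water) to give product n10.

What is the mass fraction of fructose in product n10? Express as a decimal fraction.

Vapour removed = 0.416×0.246×2470 = 252.77 kg/h; concentrate = 2217.2 kg/h.
fructose reaching the mixer = 990.47 (from concentrate) + 3488×0.135 = 1461.4 kg/h.
Product flow = 2217.2 + 3488 = 5705.2 kg/h; fructose fraction = 0.2561.

0.2561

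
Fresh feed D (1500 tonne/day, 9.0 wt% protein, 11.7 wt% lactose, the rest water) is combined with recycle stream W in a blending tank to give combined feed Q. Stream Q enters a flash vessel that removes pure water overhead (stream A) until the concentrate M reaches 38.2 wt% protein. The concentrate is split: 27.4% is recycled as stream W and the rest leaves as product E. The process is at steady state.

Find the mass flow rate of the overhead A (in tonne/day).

Overall protein balance (none leaves overhead): protein in fresh feed = protein in product, i.e. 1500×0.090 = (1−0.274)·M·0.382.
M = 135/(0.382×0.726) = 486.78 tonne/day.
Recycle W = 0.274×486.78 = 133.38 tonne/day.
Combined feed Q = 1500 + 133.38 = 1633.4 tonne/day.
Overhead A = Q − M = 1633.4 − 486.78 = 1146.6 tonne/day.

1147 tonne/day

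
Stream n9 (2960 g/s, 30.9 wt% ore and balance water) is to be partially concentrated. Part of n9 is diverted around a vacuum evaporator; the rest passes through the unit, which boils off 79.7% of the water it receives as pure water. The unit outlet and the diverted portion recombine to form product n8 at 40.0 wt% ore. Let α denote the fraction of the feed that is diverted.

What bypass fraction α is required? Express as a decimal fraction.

All 2960×0.309 = 914.64 g/s of ore reaches n8, so n8 = 914.64/0.400 = 2286.6 g/s and vapour = 673.4 g/s.
The evaporator receives (1−α)·2960 of feed at 0.691 water and removes 0.797 of that water:
0.797×0.691×(1−α)×2960 = 673.4
(1−α) = 673.4/1630.2 = 0.4131;  α = 0.5869.

0.587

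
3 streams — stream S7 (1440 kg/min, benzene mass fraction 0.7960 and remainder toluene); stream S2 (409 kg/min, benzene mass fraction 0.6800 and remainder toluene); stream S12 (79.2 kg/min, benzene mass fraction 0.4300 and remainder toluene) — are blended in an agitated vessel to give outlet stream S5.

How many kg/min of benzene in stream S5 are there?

benzene out = benzene in = 1440×0.796 + 409×0.680 + 79.2×0.430 = 1458.4 kg/min.

1458 kg/min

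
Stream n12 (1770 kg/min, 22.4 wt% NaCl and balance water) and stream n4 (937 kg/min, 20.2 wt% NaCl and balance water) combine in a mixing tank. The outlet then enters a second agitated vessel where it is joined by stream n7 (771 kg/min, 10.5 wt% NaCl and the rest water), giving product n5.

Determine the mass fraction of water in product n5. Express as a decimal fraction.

Overall, product flow = 3478 kg/min.
water in = 1770×0.776 + 937×0.798 + 771×0.895 = 2811.3 kg/min.
water fraction in n5 = 0.808.

0.808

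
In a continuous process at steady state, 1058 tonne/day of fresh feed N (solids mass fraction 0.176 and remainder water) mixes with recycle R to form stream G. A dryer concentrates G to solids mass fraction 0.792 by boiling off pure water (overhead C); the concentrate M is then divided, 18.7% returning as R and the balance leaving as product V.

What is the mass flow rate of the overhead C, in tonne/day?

822.9 tonne/day

Overall solids balance (none leaves overhead): solids in fresh feed = solids in product, i.e. 1058×0.176 = (1−0.187)·M·0.792.
M = 186.21/(0.792×0.813) = 289.19 tonne/day.
Recycle R = 0.187×289.19 = 54.078 tonne/day.
Combined feed G = 1058 + 54.078 = 1112.1 tonne/day.
Overhead C = G − M = 1112.1 − 289.19 = 822.89 tonne/day.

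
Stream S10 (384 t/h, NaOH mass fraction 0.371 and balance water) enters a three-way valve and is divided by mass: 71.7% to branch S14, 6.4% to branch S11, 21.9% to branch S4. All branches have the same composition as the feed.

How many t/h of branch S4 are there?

84.1 t/h

Branch S4 flow = 0.219×384 = 84.096 t/h.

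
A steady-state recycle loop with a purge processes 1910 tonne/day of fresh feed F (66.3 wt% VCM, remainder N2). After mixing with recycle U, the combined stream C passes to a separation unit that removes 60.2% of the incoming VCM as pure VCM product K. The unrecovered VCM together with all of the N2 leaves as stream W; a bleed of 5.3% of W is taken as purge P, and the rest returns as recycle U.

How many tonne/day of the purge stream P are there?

686.5 tonne/day

N2 enters only via F and leaves only via the purge: 1910×0.337 = 0.053×(N2 in W), and the separation unit passes all N2, so N2 in C = N2 in W = 12145 tonne/day.
VCM in C: m_A = 1910×0.663 + (1−0.053)·(1−0.602)·m_A, so m_A = 1266.3/0.6231 = 2032.3 tonne/day.
W = (1−0.602)×2032.3 + 12145 = 12954 tonne/day.
Purge P = 0.053×12954 = 686.54 tonne/day.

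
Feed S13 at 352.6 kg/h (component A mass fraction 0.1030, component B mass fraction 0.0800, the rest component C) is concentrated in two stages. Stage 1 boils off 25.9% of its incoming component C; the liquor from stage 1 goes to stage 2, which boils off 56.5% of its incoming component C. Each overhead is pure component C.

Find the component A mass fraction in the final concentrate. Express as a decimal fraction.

0.2308

component C in feed = 352.6×0.817 = 288.07 kg/h.
After stage 1: component C left = (1−0.259)×288.07 = 213.46; stream total = 277.99 kg/h.
After stage 2: component C left = (1−0.565)×213.46 = 92.856; final concentrate = 157.38 kg/h.
component A fraction = 36.318/157.38 = 0.2308.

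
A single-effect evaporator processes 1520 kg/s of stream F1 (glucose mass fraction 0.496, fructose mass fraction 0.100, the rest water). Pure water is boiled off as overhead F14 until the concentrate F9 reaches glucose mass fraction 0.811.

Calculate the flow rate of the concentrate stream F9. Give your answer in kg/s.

929.6 kg/s

glucose is conserved: 1520×0.496 = 753.92 kg/s all reports to the concentrate.
Concentrate = 753.92/(target fraction) = 929.62 kg/s.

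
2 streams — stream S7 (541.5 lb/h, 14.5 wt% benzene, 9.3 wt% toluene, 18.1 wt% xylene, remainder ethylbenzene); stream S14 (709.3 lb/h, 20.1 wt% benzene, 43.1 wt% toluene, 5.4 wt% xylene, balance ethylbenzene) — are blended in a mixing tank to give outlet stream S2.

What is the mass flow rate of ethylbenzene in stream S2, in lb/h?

ethylbenzene out = ethylbenzene in = 541.5×0.581 + 709.3×0.314 = 537.33 lb/h.

537.3 lb/h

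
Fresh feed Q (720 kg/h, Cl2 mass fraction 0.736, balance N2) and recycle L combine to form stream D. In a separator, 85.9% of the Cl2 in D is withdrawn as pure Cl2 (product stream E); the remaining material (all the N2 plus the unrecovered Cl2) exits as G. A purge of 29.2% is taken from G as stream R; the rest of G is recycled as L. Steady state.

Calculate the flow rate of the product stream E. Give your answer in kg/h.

505.7 kg/h

Cl2 in D: m_A = 720×0.736 + (1−0.292)·(1−0.859)·m_A, so m_A = 529.92/0.9002 = 588.69 kg/h.
Product E = 0.859×588.69 = 505.68 kg/h.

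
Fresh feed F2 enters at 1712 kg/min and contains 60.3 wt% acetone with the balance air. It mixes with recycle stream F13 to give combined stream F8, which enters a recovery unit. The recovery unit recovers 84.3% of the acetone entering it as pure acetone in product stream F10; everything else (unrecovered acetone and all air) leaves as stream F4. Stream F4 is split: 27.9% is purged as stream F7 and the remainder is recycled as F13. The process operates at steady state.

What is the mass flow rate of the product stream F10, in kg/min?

acetone in F8: m_A = 1712×0.603 + (1−0.279)·(1−0.843)·m_A, so m_A = 1032.3/0.8868 = 1164.1 kg/min.
Product F10 = 0.843×1164.1 = 981.34 kg/min.

981.3 kg/min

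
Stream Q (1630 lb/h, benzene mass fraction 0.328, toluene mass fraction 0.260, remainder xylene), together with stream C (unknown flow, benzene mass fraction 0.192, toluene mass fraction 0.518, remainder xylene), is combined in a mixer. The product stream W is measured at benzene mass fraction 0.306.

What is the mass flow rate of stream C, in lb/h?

Let C be the unknown flow. Total out = 1630 + C.
benzene balance: 534.64 + 0.192·C = 0.306·(1630 + C)
(0.192 − 0.306)·C = 0.306×1630 − 534.64 = -35.86
C = -35.86 / -0.114 = 314.56 lb/h

314.6 lb/h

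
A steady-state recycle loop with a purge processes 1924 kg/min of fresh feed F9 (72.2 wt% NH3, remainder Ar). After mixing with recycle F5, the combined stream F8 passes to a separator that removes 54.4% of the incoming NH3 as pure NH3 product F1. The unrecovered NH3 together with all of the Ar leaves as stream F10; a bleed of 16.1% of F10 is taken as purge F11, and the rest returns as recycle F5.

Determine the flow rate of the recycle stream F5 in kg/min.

Ar enters only via F9 and leaves only via the purge: 1924×0.278 = 0.161×(Ar in F10), and the separator passes all Ar, so Ar in F8 = Ar in F10 = 3322.2 kg/min.
NH3 in F8: m_A = 1924×0.722 + (1−0.161)·(1−0.544)·m_A, so m_A = 1389.1/0.6174 = 2249.9 kg/min.
F10 = (1−0.544)×2249.9 + 3322.2 = 4348.1 kg/min.
Recycle F5 = (1−0.161)×4348.1 = 3648.1 kg/min.

3648 kg/min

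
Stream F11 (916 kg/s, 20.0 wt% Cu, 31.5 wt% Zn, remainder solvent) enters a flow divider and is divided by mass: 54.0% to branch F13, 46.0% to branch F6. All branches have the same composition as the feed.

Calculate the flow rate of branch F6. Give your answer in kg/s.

Branch F6 flow = 0.460×916 = 421.36 kg/s.

421.4 kg/s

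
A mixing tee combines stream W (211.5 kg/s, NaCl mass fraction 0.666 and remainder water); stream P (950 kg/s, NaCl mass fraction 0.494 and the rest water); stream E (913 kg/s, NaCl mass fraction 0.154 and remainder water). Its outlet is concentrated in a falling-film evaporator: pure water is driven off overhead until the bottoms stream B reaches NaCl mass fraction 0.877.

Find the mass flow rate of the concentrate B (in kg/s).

856.1 kg/s

NaCl entering = 211.5×0.666 + 950×0.494 + 913×0.154 = 750.76 kg/s.
All NaCl reports to B, so B = 750.76/0.877 = 856.06 kg/s.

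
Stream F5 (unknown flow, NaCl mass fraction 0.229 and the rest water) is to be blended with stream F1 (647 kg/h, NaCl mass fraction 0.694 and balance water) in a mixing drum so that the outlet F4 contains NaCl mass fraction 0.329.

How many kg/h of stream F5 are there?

2362 kg/h

Let F5 be the unknown flow. Total out = 647 + F5.
NaCl balance: 449.02 + 0.229·F5 = 0.329·(647 + F5)
(0.229 − 0.329)·F5 = 0.329×647 − 449.02 = -236.15
F5 = -236.15 / -0.100 = 2361.5 kg/h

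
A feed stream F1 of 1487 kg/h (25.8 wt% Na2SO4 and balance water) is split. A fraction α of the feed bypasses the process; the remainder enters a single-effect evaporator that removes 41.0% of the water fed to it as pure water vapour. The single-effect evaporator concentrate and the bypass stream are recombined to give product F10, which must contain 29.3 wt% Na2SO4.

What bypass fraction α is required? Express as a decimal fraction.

0.607

All 1487×0.258 = 383.65 kg/h of Na2SO4 reaches F10, so F10 = 383.65/0.293 = 1309.4 kg/h and vapour = 177.63 kg/h.
The evaporator receives (1−α)·1487 of feed at 0.742 water and removes 0.410 of that water:
0.410×0.742×(1−α)×1487 = 177.63
(1−α) = 177.63/452.38 = 0.3927;  α = 0.6073.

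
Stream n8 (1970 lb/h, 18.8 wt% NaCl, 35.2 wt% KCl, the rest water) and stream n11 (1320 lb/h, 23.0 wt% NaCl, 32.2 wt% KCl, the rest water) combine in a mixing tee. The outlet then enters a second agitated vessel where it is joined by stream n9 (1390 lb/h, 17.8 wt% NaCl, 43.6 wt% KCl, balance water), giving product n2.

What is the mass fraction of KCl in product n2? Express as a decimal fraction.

Overall, product flow = 4680 lb/h.
KCl in = 1970×0.352 + 1320×0.322 + 1390×0.436 = 1724.5 lb/h.
KCl fraction in n2 = 0.368.

0.368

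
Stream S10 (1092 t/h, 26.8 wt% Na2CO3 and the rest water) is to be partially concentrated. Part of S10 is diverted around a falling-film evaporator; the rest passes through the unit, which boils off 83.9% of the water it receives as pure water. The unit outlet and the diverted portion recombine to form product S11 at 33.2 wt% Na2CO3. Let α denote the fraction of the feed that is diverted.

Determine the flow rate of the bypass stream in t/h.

All 1092×0.268 = 292.66 t/h of Na2CO3 reaches S11, so S11 = 292.66/0.332 = 881.49 t/h and vapour = 210.51 t/h.
The evaporator receives (1−α)·1092 of feed at 0.732 water and removes 0.839 of that water:
0.839×0.732×(1−α)×1092 = 210.51
(1−α) = 210.51/670.65 = 0.3139;  α = 0.6861.
Bypass flow = 0.6861×1092 = 749.24 t/h.

749.2 t/h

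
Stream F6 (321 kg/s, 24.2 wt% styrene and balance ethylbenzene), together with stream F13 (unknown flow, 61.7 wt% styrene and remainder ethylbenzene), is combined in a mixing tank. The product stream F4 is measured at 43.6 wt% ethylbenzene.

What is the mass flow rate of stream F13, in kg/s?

Let F13 be the unknown flow. Total out = 321 + F13.
ethylbenzene balance: 243.32 + 0.383·F13 = 0.436·(321 + F13)
(0.383 − 0.436)·F13 = 0.436×321 − 243.32 = -103.36
F13 = -103.36 / -0.053 = 1950.2 kg/s

1950 kg/s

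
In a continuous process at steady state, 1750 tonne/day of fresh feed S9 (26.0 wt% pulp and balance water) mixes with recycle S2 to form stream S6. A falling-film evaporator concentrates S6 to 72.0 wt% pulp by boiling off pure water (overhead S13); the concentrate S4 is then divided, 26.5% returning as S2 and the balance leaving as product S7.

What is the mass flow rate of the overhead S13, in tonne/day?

1118 tonne/day

Overall pulp balance (none leaves overhead): pulp in fresh feed = pulp in product, i.e. 1750×0.260 = (1−0.265)·S4·0.720.
S4 = 455/(0.720×0.735) = 859.79 tonne/day.
Recycle S2 = 0.265×859.79 = 227.84 tonne/day.
Combined feed S6 = 1750 + 227.84 = 1977.8 tonne/day.
Overhead S13 = S6 − S4 = 1977.8 − 859.79 = 1118.1 tonne/day.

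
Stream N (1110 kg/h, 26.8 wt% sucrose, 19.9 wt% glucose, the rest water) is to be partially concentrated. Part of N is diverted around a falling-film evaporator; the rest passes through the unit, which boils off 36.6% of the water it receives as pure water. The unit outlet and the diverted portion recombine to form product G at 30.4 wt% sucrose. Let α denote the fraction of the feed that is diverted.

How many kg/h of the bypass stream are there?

All 1110×0.268 = 297.48 kg/h of sucrose reaches G, so G = 297.48/0.304 = 978.55 kg/h and vapour = 131.45 kg/h.
The evaporator receives (1−α)·1110 of feed at 0.533 water and removes 0.366 of that water:
0.366×0.533×(1−α)×1110 = 131.45
(1−α) = 131.45/216.54 = 0.6070;  α = 0.3930.
Bypass flow = 0.3930×1110 = 436.18 kg/h.

436.2 kg/h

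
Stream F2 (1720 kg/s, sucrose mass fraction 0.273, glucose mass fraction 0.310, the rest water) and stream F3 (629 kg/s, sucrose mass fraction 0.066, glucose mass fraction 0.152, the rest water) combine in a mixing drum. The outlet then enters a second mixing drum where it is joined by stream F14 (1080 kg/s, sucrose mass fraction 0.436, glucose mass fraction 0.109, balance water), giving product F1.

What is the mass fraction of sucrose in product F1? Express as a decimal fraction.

Overall, product flow = 3429 kg/s.
sucrose in = 1720×0.273 + 629×0.066 + 1080×0.436 = 981.95 kg/s.
sucrose fraction in F1 = 0.286.

0.286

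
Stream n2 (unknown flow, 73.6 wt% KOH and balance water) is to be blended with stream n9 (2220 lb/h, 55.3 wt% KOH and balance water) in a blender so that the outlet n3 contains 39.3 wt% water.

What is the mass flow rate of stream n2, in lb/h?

Let n2 be the unknown flow. Total out = 2220 + n2.
water balance: 992.34 + 0.264·n2 = 0.393·(2220 + n2)
(0.264 − 0.393)·n2 = 0.393×2220 − 992.34 = -119.88
n2 = -119.88 / -0.129 = 929.3 lb/h

929.3 lb/h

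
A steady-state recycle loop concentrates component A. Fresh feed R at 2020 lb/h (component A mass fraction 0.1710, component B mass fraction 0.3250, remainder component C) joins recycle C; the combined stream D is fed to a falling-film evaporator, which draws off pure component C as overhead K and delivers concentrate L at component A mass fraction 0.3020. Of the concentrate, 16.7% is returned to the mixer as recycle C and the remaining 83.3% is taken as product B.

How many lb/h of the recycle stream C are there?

Overall component A balance (none leaves overhead): component A in fresh feed = component A in product, i.e. 2020×0.171 = (1−0.167)·L·0.302.
L = 345.42/(0.302×0.833) = 1373.1 lb/h.
Recycle C = 0.167×1373.1 = 229.3 lb/h.

229.3 lb/h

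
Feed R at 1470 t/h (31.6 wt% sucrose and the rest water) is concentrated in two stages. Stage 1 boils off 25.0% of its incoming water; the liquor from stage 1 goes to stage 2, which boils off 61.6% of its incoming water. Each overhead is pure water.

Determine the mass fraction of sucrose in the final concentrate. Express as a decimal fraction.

0.616

water in feed = 1470×0.684 = 1005.5 t/h.
After stage 1: water left = (1−0.250)×1005.5 = 754.11; stream total = 1218.6 t/h.
After stage 2: water left = (1−0.616)×754.11 = 289.58; final concentrate = 754.1 t/h.
sucrose fraction = 464.52/754.1 = 0.616.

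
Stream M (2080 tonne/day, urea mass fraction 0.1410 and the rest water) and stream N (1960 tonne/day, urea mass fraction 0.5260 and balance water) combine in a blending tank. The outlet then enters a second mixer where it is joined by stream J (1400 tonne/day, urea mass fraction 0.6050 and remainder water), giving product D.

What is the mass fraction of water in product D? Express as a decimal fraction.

0.6009

Overall, product flow = 5440 tonne/day.
water in = 2080×0.859 + 1960×0.474 + 1400×0.395 = 3268.8 tonne/day.
water fraction in D = 0.6009.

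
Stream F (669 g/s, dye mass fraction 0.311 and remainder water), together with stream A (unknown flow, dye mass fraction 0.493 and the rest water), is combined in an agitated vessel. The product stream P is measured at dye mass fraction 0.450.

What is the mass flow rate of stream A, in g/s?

2163 g/s

Let A be the unknown flow. Total out = 669 + A.
dye balance: 208.06 + 0.493·A = 0.450·(669 + A)
(0.493 − 0.450)·A = 0.450×669 − 208.06 = 92.991
A = 92.991 / 0.043 = 2162.6 g/s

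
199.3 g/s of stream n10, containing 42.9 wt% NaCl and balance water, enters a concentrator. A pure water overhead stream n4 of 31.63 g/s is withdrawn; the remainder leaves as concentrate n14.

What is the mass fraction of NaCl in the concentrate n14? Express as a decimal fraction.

NaCl is not removed: 199.3×0.429 = 85.5 g/s of NaCl enters n14.
Concentrate = 199.3 − 31.63 = 167.67 g/s.
Mass fraction = 85.5/167.67 = 0.510.

0.510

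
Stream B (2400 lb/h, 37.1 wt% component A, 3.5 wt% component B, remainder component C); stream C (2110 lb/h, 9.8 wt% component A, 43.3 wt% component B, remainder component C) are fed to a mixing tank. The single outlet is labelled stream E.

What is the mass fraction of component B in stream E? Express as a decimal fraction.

Total flow out = 2400 + 2110 = 4510 lb/h.
component B in = 2400×0.035 + 2110×0.433 = 997.63 lb/h.
component B mass fraction in E = 997.63/4510 = 0.2212.

0.2212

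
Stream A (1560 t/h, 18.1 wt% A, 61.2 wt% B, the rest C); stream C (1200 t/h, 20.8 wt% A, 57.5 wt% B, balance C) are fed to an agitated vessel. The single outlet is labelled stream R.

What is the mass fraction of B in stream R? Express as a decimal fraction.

0.596

Total flow out = 1560 + 1200 = 2760 t/h.
B in = 1560×0.612 + 1200×0.575 = 1644.7 t/h.
B mass fraction in R = 1644.7/2760 = 0.596.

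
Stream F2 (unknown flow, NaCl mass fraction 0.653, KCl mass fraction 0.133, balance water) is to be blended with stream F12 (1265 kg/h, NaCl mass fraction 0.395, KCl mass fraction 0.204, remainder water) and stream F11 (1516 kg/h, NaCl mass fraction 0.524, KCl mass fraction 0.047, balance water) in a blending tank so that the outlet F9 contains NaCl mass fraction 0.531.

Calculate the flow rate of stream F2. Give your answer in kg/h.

Let F2 be the unknown flow. Total out = 2781 + F2.
NaCl balance: 1294.1 + 0.653·F2 = 0.531·(2781 + F2)
(0.653 − 0.531)·F2 = 0.531×2781 − 1294.1 = 182.65
F2 = 182.65 / 0.122 = 1497.1 kg/h

1497 kg/h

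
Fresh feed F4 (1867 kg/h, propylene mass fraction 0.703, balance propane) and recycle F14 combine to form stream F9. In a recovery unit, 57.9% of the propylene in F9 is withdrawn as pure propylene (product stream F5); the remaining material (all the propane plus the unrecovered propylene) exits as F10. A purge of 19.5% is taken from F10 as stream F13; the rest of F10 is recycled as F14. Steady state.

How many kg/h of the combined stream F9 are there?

4829 kg/h

propane enters only via F4 and leaves only via the purge: 1867×0.297 = 0.195×(propane in F10), and the recovery unit passes all propane, so propane in F9 = propane in F10 = 2843.6 kg/h.
propylene in F9: m_A = 1867×0.703 + (1−0.195)·(1−0.579)·m_A, so m_A = 1312.5/0.6611 = 1985.3 kg/h.
F9 = 1985.3 + 2843.6 = 4828.9 kg/h.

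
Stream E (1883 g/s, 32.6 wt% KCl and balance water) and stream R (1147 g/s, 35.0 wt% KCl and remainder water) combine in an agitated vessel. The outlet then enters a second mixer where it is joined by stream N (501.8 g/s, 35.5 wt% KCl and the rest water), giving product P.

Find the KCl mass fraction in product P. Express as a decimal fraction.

0.3379

Overall, product flow = 3531.8 g/s.
KCl in = 1883×0.326 + 1147×0.350 + 501.8×0.355 = 1193.4 g/s.
KCl fraction in P = 0.3379.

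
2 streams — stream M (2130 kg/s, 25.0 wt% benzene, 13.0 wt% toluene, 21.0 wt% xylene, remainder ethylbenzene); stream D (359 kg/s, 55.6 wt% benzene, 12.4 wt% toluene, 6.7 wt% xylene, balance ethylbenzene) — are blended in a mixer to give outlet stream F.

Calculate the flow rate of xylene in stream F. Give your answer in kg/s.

471.4 kg/s

xylene out = xylene in = 2130×0.210 + 359×0.067 = 471.35 kg/s.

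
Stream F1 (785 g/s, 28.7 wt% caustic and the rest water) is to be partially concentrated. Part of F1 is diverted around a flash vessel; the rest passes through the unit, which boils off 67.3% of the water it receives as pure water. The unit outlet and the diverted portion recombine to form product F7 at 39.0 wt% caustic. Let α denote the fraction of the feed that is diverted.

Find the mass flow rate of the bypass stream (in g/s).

352.9 g/s

All 785×0.287 = 225.29 g/s of caustic reaches F7, so F7 = 225.29/0.390 = 577.68 g/s and vapour = 207.32 g/s.
The evaporator receives (1−α)·785 of feed at 0.713 water and removes 0.673 of that water:
0.673×0.713×(1−α)×785 = 207.32
(1−α) = 207.32/376.68 = 0.5504;  α = 0.4496.
Bypass flow = 0.4496×785 = 352.95 g/s.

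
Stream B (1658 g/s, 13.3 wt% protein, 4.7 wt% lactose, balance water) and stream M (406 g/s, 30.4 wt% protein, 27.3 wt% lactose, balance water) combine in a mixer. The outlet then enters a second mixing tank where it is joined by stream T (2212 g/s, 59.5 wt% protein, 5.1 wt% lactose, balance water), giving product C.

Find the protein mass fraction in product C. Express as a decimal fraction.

0.388

Overall, product flow = 4276 g/s.
protein in = 1658×0.133 + 406×0.304 + 2212×0.595 = 1660.1 g/s.
protein fraction in C = 0.388.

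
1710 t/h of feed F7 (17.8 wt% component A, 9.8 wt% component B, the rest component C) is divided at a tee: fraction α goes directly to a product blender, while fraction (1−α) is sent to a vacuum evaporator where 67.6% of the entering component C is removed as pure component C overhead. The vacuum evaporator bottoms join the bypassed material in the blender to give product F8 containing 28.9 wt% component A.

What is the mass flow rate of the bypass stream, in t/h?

368.1 t/h

All 1710×0.178 = 304.38 t/h of component A reaches F8, so F8 = 304.38/0.289 = 1053.2 t/h and vapour = 656.78 t/h.
The evaporator receives (1−α)·1710 of feed at 0.724 component C and removes 0.676 of that component C:
0.676×0.724×(1−α)×1710 = 656.78
(1−α) = 656.78/836.92 = 0.7848;  α = 0.2152.
Bypass flow = 0.2152×1710 = 368.05 t/h.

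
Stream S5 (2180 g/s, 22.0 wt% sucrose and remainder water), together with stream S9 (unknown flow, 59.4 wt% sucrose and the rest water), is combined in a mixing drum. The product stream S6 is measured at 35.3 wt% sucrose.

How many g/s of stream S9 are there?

1203 g/s

Let S9 be the unknown flow. Total out = 2180 + S9.
sucrose balance: 479.6 + 0.594·S9 = 0.353·(2180 + S9)
(0.594 − 0.353)·S9 = 0.353×2180 − 479.6 = 289.94
S9 = 289.94 / 0.241 = 1203.1 g/s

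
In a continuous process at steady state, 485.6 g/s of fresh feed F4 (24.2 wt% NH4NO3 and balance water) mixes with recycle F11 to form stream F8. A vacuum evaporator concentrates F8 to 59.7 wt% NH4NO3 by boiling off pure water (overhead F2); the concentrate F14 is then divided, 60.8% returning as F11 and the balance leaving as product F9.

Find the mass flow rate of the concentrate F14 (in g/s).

502.2 g/s

Overall NH4NO3 balance (none leaves overhead): NH4NO3 in fresh feed = NH4NO3 in product, i.e. 485.6×0.242 = (1−0.608)·F14·0.597.
F14 = 117.52/(0.597×0.392) = 502.15 g/s.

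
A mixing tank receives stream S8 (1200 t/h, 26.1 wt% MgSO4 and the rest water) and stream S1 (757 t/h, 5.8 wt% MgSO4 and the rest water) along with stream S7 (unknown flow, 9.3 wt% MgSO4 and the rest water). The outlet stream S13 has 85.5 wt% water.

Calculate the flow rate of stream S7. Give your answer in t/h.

Let S7 be the unknown flow. Total out = 1957 + S7.
water balance: 1599.9 + 0.907·S7 = 0.855·(1957 + S7)
(0.907 − 0.855)·S7 = 0.855×1957 − 1599.9 = 73.341
S7 = 73.341 / 0.052 = 1410.4 t/h

1410 t/h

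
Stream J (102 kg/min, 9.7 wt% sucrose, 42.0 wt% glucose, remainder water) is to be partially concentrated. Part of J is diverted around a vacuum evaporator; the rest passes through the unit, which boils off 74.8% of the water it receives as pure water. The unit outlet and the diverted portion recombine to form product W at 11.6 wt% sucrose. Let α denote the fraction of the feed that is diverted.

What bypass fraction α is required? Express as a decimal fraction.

All 102×0.097 = 9.894 kg/min of sucrose reaches W, so W = 9.894/0.116 = 85.293 kg/min and vapour = 16.707 kg/min.
The evaporator receives (1−α)·102 of feed at 0.483 water and removes 0.748 of that water:
0.748×0.483×(1−α)×102 = 16.707
(1−α) = 16.707/36.851 = 0.4534;  α = 0.5466.

0.547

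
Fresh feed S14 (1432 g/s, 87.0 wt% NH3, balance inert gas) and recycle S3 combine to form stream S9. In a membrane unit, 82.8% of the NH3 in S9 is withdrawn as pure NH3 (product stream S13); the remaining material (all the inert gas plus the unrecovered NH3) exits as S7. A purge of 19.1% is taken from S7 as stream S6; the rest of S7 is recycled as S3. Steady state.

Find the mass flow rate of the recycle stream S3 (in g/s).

inert gas enters only via S14 and leaves only via the purge: 1432×0.130 = 0.191×(inert gas in S7), and the membrane unit passes all inert gas, so inert gas in S9 = inert gas in S7 = 974.66 g/s.
NH3 in S9: m_A = 1432×0.870 + (1−0.191)·(1−0.828)·m_A, so m_A = 1245.8/0.8609 = 1447.2 g/s.
S7 = (1−0.828)×1447.2 + 974.66 = 1223.6 g/s.
Recycle S3 = (1−0.191)×1223.6 = 989.88 g/s.

989.9 g/s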